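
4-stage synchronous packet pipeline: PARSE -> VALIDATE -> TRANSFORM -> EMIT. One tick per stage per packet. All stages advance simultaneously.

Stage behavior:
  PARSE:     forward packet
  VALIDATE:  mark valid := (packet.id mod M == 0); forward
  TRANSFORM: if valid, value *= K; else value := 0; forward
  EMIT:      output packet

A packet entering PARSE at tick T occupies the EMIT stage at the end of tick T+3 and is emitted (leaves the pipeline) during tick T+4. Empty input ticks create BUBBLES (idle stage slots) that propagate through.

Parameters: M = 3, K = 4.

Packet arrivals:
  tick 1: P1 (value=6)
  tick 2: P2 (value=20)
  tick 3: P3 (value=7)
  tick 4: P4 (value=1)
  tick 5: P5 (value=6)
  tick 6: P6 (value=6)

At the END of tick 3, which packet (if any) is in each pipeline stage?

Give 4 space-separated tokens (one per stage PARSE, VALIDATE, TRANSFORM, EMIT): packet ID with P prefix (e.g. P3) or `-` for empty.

Tick 1: [PARSE:P1(v=6,ok=F), VALIDATE:-, TRANSFORM:-, EMIT:-] out:-; in:P1
Tick 2: [PARSE:P2(v=20,ok=F), VALIDATE:P1(v=6,ok=F), TRANSFORM:-, EMIT:-] out:-; in:P2
Tick 3: [PARSE:P3(v=7,ok=F), VALIDATE:P2(v=20,ok=F), TRANSFORM:P1(v=0,ok=F), EMIT:-] out:-; in:P3
At end of tick 3: ['P3', 'P2', 'P1', '-']

Answer: P3 P2 P1 -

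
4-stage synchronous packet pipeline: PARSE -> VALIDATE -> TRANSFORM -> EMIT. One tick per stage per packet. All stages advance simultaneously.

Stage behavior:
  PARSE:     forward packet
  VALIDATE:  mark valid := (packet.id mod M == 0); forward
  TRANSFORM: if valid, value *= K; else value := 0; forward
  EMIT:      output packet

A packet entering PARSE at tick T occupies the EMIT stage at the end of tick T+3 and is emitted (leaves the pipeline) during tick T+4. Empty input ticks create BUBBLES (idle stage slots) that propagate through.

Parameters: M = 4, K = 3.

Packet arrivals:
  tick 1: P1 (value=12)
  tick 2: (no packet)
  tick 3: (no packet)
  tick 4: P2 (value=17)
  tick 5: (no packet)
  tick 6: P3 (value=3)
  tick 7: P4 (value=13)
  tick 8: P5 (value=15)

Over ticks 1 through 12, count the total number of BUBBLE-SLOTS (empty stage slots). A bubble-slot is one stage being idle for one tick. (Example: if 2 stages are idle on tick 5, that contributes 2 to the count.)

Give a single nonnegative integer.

Answer: 28

Derivation:
Tick 1: [PARSE:P1(v=12,ok=F), VALIDATE:-, TRANSFORM:-, EMIT:-] out:-; bubbles=3
Tick 2: [PARSE:-, VALIDATE:P1(v=12,ok=F), TRANSFORM:-, EMIT:-] out:-; bubbles=3
Tick 3: [PARSE:-, VALIDATE:-, TRANSFORM:P1(v=0,ok=F), EMIT:-] out:-; bubbles=3
Tick 4: [PARSE:P2(v=17,ok=F), VALIDATE:-, TRANSFORM:-, EMIT:P1(v=0,ok=F)] out:-; bubbles=2
Tick 5: [PARSE:-, VALIDATE:P2(v=17,ok=F), TRANSFORM:-, EMIT:-] out:P1(v=0); bubbles=3
Tick 6: [PARSE:P3(v=3,ok=F), VALIDATE:-, TRANSFORM:P2(v=0,ok=F), EMIT:-] out:-; bubbles=2
Tick 7: [PARSE:P4(v=13,ok=F), VALIDATE:P3(v=3,ok=F), TRANSFORM:-, EMIT:P2(v=0,ok=F)] out:-; bubbles=1
Tick 8: [PARSE:P5(v=15,ok=F), VALIDATE:P4(v=13,ok=T), TRANSFORM:P3(v=0,ok=F), EMIT:-] out:P2(v=0); bubbles=1
Tick 9: [PARSE:-, VALIDATE:P5(v=15,ok=F), TRANSFORM:P4(v=39,ok=T), EMIT:P3(v=0,ok=F)] out:-; bubbles=1
Tick 10: [PARSE:-, VALIDATE:-, TRANSFORM:P5(v=0,ok=F), EMIT:P4(v=39,ok=T)] out:P3(v=0); bubbles=2
Tick 11: [PARSE:-, VALIDATE:-, TRANSFORM:-, EMIT:P5(v=0,ok=F)] out:P4(v=39); bubbles=3
Tick 12: [PARSE:-, VALIDATE:-, TRANSFORM:-, EMIT:-] out:P5(v=0); bubbles=4
Total bubble-slots: 28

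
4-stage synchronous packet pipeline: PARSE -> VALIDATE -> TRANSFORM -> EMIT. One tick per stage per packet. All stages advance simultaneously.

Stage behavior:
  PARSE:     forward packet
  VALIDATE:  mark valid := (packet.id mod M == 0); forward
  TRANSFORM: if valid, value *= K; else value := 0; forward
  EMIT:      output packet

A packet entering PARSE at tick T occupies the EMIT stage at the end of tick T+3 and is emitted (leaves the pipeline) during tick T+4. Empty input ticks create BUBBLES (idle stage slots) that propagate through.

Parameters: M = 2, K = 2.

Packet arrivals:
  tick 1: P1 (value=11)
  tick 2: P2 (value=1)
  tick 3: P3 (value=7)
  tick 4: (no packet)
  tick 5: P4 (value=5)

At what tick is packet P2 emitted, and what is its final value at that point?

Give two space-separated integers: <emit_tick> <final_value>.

Tick 1: [PARSE:P1(v=11,ok=F), VALIDATE:-, TRANSFORM:-, EMIT:-] out:-; in:P1
Tick 2: [PARSE:P2(v=1,ok=F), VALIDATE:P1(v=11,ok=F), TRANSFORM:-, EMIT:-] out:-; in:P2
Tick 3: [PARSE:P3(v=7,ok=F), VALIDATE:P2(v=1,ok=T), TRANSFORM:P1(v=0,ok=F), EMIT:-] out:-; in:P3
Tick 4: [PARSE:-, VALIDATE:P3(v=7,ok=F), TRANSFORM:P2(v=2,ok=T), EMIT:P1(v=0,ok=F)] out:-; in:-
Tick 5: [PARSE:P4(v=5,ok=F), VALIDATE:-, TRANSFORM:P3(v=0,ok=F), EMIT:P2(v=2,ok=T)] out:P1(v=0); in:P4
Tick 6: [PARSE:-, VALIDATE:P4(v=5,ok=T), TRANSFORM:-, EMIT:P3(v=0,ok=F)] out:P2(v=2); in:-
Tick 7: [PARSE:-, VALIDATE:-, TRANSFORM:P4(v=10,ok=T), EMIT:-] out:P3(v=0); in:-
Tick 8: [PARSE:-, VALIDATE:-, TRANSFORM:-, EMIT:P4(v=10,ok=T)] out:-; in:-
Tick 9: [PARSE:-, VALIDATE:-, TRANSFORM:-, EMIT:-] out:P4(v=10); in:-
P2: arrives tick 2, valid=True (id=2, id%2=0), emit tick 6, final value 2

Answer: 6 2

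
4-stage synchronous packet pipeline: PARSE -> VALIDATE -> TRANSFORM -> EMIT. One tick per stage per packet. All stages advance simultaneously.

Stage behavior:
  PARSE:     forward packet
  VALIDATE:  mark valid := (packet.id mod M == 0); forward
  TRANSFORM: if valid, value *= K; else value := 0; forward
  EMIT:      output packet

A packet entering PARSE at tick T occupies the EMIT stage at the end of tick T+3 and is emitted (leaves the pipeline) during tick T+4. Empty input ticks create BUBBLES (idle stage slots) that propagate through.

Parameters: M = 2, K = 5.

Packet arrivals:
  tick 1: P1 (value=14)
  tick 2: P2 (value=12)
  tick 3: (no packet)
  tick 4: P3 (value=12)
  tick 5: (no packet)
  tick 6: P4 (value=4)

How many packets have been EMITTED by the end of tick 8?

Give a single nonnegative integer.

Answer: 3

Derivation:
Tick 1: [PARSE:P1(v=14,ok=F), VALIDATE:-, TRANSFORM:-, EMIT:-] out:-; in:P1
Tick 2: [PARSE:P2(v=12,ok=F), VALIDATE:P1(v=14,ok=F), TRANSFORM:-, EMIT:-] out:-; in:P2
Tick 3: [PARSE:-, VALIDATE:P2(v=12,ok=T), TRANSFORM:P1(v=0,ok=F), EMIT:-] out:-; in:-
Tick 4: [PARSE:P3(v=12,ok=F), VALIDATE:-, TRANSFORM:P2(v=60,ok=T), EMIT:P1(v=0,ok=F)] out:-; in:P3
Tick 5: [PARSE:-, VALIDATE:P3(v=12,ok=F), TRANSFORM:-, EMIT:P2(v=60,ok=T)] out:P1(v=0); in:-
Tick 6: [PARSE:P4(v=4,ok=F), VALIDATE:-, TRANSFORM:P3(v=0,ok=F), EMIT:-] out:P2(v=60); in:P4
Tick 7: [PARSE:-, VALIDATE:P4(v=4,ok=T), TRANSFORM:-, EMIT:P3(v=0,ok=F)] out:-; in:-
Tick 8: [PARSE:-, VALIDATE:-, TRANSFORM:P4(v=20,ok=T), EMIT:-] out:P3(v=0); in:-
Emitted by tick 8: ['P1', 'P2', 'P3']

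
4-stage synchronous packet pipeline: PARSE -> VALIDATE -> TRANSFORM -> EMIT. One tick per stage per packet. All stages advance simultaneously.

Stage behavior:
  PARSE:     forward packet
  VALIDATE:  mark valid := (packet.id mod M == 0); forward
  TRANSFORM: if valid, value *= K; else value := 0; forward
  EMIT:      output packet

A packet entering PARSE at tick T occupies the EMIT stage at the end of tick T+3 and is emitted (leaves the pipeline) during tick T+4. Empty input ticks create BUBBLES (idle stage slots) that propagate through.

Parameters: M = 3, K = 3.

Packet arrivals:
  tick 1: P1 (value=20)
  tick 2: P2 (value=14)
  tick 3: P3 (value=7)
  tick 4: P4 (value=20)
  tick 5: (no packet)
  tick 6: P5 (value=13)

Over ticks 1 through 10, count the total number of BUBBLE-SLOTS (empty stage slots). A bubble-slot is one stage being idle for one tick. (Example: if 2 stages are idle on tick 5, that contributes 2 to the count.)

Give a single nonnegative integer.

Answer: 20

Derivation:
Tick 1: [PARSE:P1(v=20,ok=F), VALIDATE:-, TRANSFORM:-, EMIT:-] out:-; bubbles=3
Tick 2: [PARSE:P2(v=14,ok=F), VALIDATE:P1(v=20,ok=F), TRANSFORM:-, EMIT:-] out:-; bubbles=2
Tick 3: [PARSE:P3(v=7,ok=F), VALIDATE:P2(v=14,ok=F), TRANSFORM:P1(v=0,ok=F), EMIT:-] out:-; bubbles=1
Tick 4: [PARSE:P4(v=20,ok=F), VALIDATE:P3(v=7,ok=T), TRANSFORM:P2(v=0,ok=F), EMIT:P1(v=0,ok=F)] out:-; bubbles=0
Tick 5: [PARSE:-, VALIDATE:P4(v=20,ok=F), TRANSFORM:P3(v=21,ok=T), EMIT:P2(v=0,ok=F)] out:P1(v=0); bubbles=1
Tick 6: [PARSE:P5(v=13,ok=F), VALIDATE:-, TRANSFORM:P4(v=0,ok=F), EMIT:P3(v=21,ok=T)] out:P2(v=0); bubbles=1
Tick 7: [PARSE:-, VALIDATE:P5(v=13,ok=F), TRANSFORM:-, EMIT:P4(v=0,ok=F)] out:P3(v=21); bubbles=2
Tick 8: [PARSE:-, VALIDATE:-, TRANSFORM:P5(v=0,ok=F), EMIT:-] out:P4(v=0); bubbles=3
Tick 9: [PARSE:-, VALIDATE:-, TRANSFORM:-, EMIT:P5(v=0,ok=F)] out:-; bubbles=3
Tick 10: [PARSE:-, VALIDATE:-, TRANSFORM:-, EMIT:-] out:P5(v=0); bubbles=4
Total bubble-slots: 20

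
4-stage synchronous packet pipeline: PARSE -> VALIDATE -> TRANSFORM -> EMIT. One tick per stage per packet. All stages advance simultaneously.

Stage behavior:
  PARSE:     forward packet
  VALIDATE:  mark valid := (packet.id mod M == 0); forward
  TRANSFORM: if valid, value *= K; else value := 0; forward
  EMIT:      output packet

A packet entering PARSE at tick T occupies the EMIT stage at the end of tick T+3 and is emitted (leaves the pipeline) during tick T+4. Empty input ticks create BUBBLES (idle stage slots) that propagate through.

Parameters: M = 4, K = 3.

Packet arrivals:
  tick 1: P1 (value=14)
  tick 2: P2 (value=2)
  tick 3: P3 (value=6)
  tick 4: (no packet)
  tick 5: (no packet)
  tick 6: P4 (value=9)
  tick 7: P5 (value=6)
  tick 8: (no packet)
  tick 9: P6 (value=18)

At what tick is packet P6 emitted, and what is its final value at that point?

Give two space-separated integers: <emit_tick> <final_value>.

Answer: 13 0

Derivation:
Tick 1: [PARSE:P1(v=14,ok=F), VALIDATE:-, TRANSFORM:-, EMIT:-] out:-; in:P1
Tick 2: [PARSE:P2(v=2,ok=F), VALIDATE:P1(v=14,ok=F), TRANSFORM:-, EMIT:-] out:-; in:P2
Tick 3: [PARSE:P3(v=6,ok=F), VALIDATE:P2(v=2,ok=F), TRANSFORM:P1(v=0,ok=F), EMIT:-] out:-; in:P3
Tick 4: [PARSE:-, VALIDATE:P3(v=6,ok=F), TRANSFORM:P2(v=0,ok=F), EMIT:P1(v=0,ok=F)] out:-; in:-
Tick 5: [PARSE:-, VALIDATE:-, TRANSFORM:P3(v=0,ok=F), EMIT:P2(v=0,ok=F)] out:P1(v=0); in:-
Tick 6: [PARSE:P4(v=9,ok=F), VALIDATE:-, TRANSFORM:-, EMIT:P3(v=0,ok=F)] out:P2(v=0); in:P4
Tick 7: [PARSE:P5(v=6,ok=F), VALIDATE:P4(v=9,ok=T), TRANSFORM:-, EMIT:-] out:P3(v=0); in:P5
Tick 8: [PARSE:-, VALIDATE:P5(v=6,ok=F), TRANSFORM:P4(v=27,ok=T), EMIT:-] out:-; in:-
Tick 9: [PARSE:P6(v=18,ok=F), VALIDATE:-, TRANSFORM:P5(v=0,ok=F), EMIT:P4(v=27,ok=T)] out:-; in:P6
Tick 10: [PARSE:-, VALIDATE:P6(v=18,ok=F), TRANSFORM:-, EMIT:P5(v=0,ok=F)] out:P4(v=27); in:-
Tick 11: [PARSE:-, VALIDATE:-, TRANSFORM:P6(v=0,ok=F), EMIT:-] out:P5(v=0); in:-
Tick 12: [PARSE:-, VALIDATE:-, TRANSFORM:-, EMIT:P6(v=0,ok=F)] out:-; in:-
Tick 13: [PARSE:-, VALIDATE:-, TRANSFORM:-, EMIT:-] out:P6(v=0); in:-
P6: arrives tick 9, valid=False (id=6, id%4=2), emit tick 13, final value 0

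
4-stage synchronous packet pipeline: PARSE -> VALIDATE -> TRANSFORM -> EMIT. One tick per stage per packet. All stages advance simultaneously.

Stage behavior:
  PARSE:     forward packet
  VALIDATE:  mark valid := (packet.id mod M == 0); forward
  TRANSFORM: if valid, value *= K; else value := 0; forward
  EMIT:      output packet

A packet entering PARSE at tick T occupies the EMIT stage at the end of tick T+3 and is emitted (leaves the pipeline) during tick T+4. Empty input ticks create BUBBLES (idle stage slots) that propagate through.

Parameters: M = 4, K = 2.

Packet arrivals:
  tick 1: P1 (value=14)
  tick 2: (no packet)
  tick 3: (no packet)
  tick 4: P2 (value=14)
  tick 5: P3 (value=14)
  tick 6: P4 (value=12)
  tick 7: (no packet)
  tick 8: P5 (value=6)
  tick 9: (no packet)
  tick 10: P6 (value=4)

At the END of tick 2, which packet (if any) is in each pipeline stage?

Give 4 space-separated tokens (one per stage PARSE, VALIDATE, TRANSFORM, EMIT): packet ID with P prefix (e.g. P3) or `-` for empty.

Answer: - P1 - -

Derivation:
Tick 1: [PARSE:P1(v=14,ok=F), VALIDATE:-, TRANSFORM:-, EMIT:-] out:-; in:P1
Tick 2: [PARSE:-, VALIDATE:P1(v=14,ok=F), TRANSFORM:-, EMIT:-] out:-; in:-
At end of tick 2: ['-', 'P1', '-', '-']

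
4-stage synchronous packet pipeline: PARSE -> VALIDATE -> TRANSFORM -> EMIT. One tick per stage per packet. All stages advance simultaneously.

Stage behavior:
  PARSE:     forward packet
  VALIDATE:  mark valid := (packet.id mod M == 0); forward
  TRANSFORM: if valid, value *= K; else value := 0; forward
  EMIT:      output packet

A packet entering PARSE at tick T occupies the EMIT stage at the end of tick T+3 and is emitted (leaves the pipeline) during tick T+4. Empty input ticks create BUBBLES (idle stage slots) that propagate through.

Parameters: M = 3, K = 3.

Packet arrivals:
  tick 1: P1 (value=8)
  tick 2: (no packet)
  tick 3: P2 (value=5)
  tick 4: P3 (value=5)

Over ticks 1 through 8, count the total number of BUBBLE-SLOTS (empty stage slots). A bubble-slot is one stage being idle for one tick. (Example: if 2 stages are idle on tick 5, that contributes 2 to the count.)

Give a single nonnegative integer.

Answer: 20

Derivation:
Tick 1: [PARSE:P1(v=8,ok=F), VALIDATE:-, TRANSFORM:-, EMIT:-] out:-; bubbles=3
Tick 2: [PARSE:-, VALIDATE:P1(v=8,ok=F), TRANSFORM:-, EMIT:-] out:-; bubbles=3
Tick 3: [PARSE:P2(v=5,ok=F), VALIDATE:-, TRANSFORM:P1(v=0,ok=F), EMIT:-] out:-; bubbles=2
Tick 4: [PARSE:P3(v=5,ok=F), VALIDATE:P2(v=5,ok=F), TRANSFORM:-, EMIT:P1(v=0,ok=F)] out:-; bubbles=1
Tick 5: [PARSE:-, VALIDATE:P3(v=5,ok=T), TRANSFORM:P2(v=0,ok=F), EMIT:-] out:P1(v=0); bubbles=2
Tick 6: [PARSE:-, VALIDATE:-, TRANSFORM:P3(v=15,ok=T), EMIT:P2(v=0,ok=F)] out:-; bubbles=2
Tick 7: [PARSE:-, VALIDATE:-, TRANSFORM:-, EMIT:P3(v=15,ok=T)] out:P2(v=0); bubbles=3
Tick 8: [PARSE:-, VALIDATE:-, TRANSFORM:-, EMIT:-] out:P3(v=15); bubbles=4
Total bubble-slots: 20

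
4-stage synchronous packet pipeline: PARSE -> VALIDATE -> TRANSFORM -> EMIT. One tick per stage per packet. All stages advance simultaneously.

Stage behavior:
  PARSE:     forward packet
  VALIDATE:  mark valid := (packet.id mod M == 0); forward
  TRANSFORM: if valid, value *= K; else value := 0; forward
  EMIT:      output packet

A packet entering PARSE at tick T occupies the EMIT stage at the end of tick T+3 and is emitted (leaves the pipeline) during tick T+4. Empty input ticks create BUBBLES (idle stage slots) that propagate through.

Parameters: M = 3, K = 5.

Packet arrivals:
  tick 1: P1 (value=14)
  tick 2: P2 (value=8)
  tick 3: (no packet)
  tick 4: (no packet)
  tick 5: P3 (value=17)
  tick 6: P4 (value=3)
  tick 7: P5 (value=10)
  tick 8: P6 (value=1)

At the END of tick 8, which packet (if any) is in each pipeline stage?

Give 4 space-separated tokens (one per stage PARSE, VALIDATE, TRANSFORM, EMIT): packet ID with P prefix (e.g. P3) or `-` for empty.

Answer: P6 P5 P4 P3

Derivation:
Tick 1: [PARSE:P1(v=14,ok=F), VALIDATE:-, TRANSFORM:-, EMIT:-] out:-; in:P1
Tick 2: [PARSE:P2(v=8,ok=F), VALIDATE:P1(v=14,ok=F), TRANSFORM:-, EMIT:-] out:-; in:P2
Tick 3: [PARSE:-, VALIDATE:P2(v=8,ok=F), TRANSFORM:P1(v=0,ok=F), EMIT:-] out:-; in:-
Tick 4: [PARSE:-, VALIDATE:-, TRANSFORM:P2(v=0,ok=F), EMIT:P1(v=0,ok=F)] out:-; in:-
Tick 5: [PARSE:P3(v=17,ok=F), VALIDATE:-, TRANSFORM:-, EMIT:P2(v=0,ok=F)] out:P1(v=0); in:P3
Tick 6: [PARSE:P4(v=3,ok=F), VALIDATE:P3(v=17,ok=T), TRANSFORM:-, EMIT:-] out:P2(v=0); in:P4
Tick 7: [PARSE:P5(v=10,ok=F), VALIDATE:P4(v=3,ok=F), TRANSFORM:P3(v=85,ok=T), EMIT:-] out:-; in:P5
Tick 8: [PARSE:P6(v=1,ok=F), VALIDATE:P5(v=10,ok=F), TRANSFORM:P4(v=0,ok=F), EMIT:P3(v=85,ok=T)] out:-; in:P6
At end of tick 8: ['P6', 'P5', 'P4', 'P3']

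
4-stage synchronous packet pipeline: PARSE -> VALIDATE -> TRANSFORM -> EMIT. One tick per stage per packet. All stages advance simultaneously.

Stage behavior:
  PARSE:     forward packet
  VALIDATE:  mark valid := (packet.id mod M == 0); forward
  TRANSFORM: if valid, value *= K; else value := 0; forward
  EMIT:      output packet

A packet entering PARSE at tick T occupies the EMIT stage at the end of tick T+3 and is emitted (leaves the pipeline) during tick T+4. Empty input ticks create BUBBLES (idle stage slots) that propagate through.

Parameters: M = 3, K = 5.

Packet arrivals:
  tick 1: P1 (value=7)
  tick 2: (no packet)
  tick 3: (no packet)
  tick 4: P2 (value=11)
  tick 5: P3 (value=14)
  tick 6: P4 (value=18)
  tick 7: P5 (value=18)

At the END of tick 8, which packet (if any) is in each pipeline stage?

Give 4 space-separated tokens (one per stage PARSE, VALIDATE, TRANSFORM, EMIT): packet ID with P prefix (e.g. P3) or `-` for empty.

Tick 1: [PARSE:P1(v=7,ok=F), VALIDATE:-, TRANSFORM:-, EMIT:-] out:-; in:P1
Tick 2: [PARSE:-, VALIDATE:P1(v=7,ok=F), TRANSFORM:-, EMIT:-] out:-; in:-
Tick 3: [PARSE:-, VALIDATE:-, TRANSFORM:P1(v=0,ok=F), EMIT:-] out:-; in:-
Tick 4: [PARSE:P2(v=11,ok=F), VALIDATE:-, TRANSFORM:-, EMIT:P1(v=0,ok=F)] out:-; in:P2
Tick 5: [PARSE:P3(v=14,ok=F), VALIDATE:P2(v=11,ok=F), TRANSFORM:-, EMIT:-] out:P1(v=0); in:P3
Tick 6: [PARSE:P4(v=18,ok=F), VALIDATE:P3(v=14,ok=T), TRANSFORM:P2(v=0,ok=F), EMIT:-] out:-; in:P4
Tick 7: [PARSE:P5(v=18,ok=F), VALIDATE:P4(v=18,ok=F), TRANSFORM:P3(v=70,ok=T), EMIT:P2(v=0,ok=F)] out:-; in:P5
Tick 8: [PARSE:-, VALIDATE:P5(v=18,ok=F), TRANSFORM:P4(v=0,ok=F), EMIT:P3(v=70,ok=T)] out:P2(v=0); in:-
At end of tick 8: ['-', 'P5', 'P4', 'P3']

Answer: - P5 P4 P3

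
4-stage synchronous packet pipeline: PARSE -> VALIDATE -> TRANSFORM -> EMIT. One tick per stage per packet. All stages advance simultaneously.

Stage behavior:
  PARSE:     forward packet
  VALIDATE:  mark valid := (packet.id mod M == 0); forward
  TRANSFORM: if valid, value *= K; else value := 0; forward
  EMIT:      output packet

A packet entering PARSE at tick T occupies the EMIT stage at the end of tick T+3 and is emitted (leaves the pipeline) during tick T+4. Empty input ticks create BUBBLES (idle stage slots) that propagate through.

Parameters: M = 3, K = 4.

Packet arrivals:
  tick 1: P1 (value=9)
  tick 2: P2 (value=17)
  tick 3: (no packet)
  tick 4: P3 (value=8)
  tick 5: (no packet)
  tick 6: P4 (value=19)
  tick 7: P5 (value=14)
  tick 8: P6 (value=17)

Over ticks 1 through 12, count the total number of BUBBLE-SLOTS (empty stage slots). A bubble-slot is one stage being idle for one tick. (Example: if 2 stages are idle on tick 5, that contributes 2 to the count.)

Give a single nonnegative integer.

Tick 1: [PARSE:P1(v=9,ok=F), VALIDATE:-, TRANSFORM:-, EMIT:-] out:-; bubbles=3
Tick 2: [PARSE:P2(v=17,ok=F), VALIDATE:P1(v=9,ok=F), TRANSFORM:-, EMIT:-] out:-; bubbles=2
Tick 3: [PARSE:-, VALIDATE:P2(v=17,ok=F), TRANSFORM:P1(v=0,ok=F), EMIT:-] out:-; bubbles=2
Tick 4: [PARSE:P3(v=8,ok=F), VALIDATE:-, TRANSFORM:P2(v=0,ok=F), EMIT:P1(v=0,ok=F)] out:-; bubbles=1
Tick 5: [PARSE:-, VALIDATE:P3(v=8,ok=T), TRANSFORM:-, EMIT:P2(v=0,ok=F)] out:P1(v=0); bubbles=2
Tick 6: [PARSE:P4(v=19,ok=F), VALIDATE:-, TRANSFORM:P3(v=32,ok=T), EMIT:-] out:P2(v=0); bubbles=2
Tick 7: [PARSE:P5(v=14,ok=F), VALIDATE:P4(v=19,ok=F), TRANSFORM:-, EMIT:P3(v=32,ok=T)] out:-; bubbles=1
Tick 8: [PARSE:P6(v=17,ok=F), VALIDATE:P5(v=14,ok=F), TRANSFORM:P4(v=0,ok=F), EMIT:-] out:P3(v=32); bubbles=1
Tick 9: [PARSE:-, VALIDATE:P6(v=17,ok=T), TRANSFORM:P5(v=0,ok=F), EMIT:P4(v=0,ok=F)] out:-; bubbles=1
Tick 10: [PARSE:-, VALIDATE:-, TRANSFORM:P6(v=68,ok=T), EMIT:P5(v=0,ok=F)] out:P4(v=0); bubbles=2
Tick 11: [PARSE:-, VALIDATE:-, TRANSFORM:-, EMIT:P6(v=68,ok=T)] out:P5(v=0); bubbles=3
Tick 12: [PARSE:-, VALIDATE:-, TRANSFORM:-, EMIT:-] out:P6(v=68); bubbles=4
Total bubble-slots: 24

Answer: 24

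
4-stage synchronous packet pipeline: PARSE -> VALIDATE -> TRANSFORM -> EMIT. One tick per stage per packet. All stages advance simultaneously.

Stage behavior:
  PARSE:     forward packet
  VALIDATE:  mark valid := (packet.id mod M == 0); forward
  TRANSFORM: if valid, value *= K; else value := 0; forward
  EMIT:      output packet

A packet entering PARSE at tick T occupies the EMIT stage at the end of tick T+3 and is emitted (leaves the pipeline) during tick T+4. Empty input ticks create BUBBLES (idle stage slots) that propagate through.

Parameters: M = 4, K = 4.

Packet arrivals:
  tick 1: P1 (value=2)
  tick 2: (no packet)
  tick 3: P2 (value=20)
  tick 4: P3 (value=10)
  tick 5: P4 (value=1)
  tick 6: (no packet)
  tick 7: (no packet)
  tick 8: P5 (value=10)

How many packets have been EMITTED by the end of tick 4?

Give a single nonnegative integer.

Answer: 0

Derivation:
Tick 1: [PARSE:P1(v=2,ok=F), VALIDATE:-, TRANSFORM:-, EMIT:-] out:-; in:P1
Tick 2: [PARSE:-, VALIDATE:P1(v=2,ok=F), TRANSFORM:-, EMIT:-] out:-; in:-
Tick 3: [PARSE:P2(v=20,ok=F), VALIDATE:-, TRANSFORM:P1(v=0,ok=F), EMIT:-] out:-; in:P2
Tick 4: [PARSE:P3(v=10,ok=F), VALIDATE:P2(v=20,ok=F), TRANSFORM:-, EMIT:P1(v=0,ok=F)] out:-; in:P3
Emitted by tick 4: []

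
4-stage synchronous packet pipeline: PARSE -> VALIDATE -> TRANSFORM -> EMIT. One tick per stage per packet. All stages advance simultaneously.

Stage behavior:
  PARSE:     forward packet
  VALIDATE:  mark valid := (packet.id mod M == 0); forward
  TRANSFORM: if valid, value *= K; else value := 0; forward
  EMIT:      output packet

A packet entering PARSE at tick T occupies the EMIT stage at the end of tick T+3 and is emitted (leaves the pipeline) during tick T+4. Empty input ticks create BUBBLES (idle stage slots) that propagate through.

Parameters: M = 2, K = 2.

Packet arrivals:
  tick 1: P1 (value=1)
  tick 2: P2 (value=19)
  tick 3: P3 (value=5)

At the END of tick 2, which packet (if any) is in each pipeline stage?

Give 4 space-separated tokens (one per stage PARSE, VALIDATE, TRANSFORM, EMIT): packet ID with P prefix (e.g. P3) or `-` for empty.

Answer: P2 P1 - -

Derivation:
Tick 1: [PARSE:P1(v=1,ok=F), VALIDATE:-, TRANSFORM:-, EMIT:-] out:-; in:P1
Tick 2: [PARSE:P2(v=19,ok=F), VALIDATE:P1(v=1,ok=F), TRANSFORM:-, EMIT:-] out:-; in:P2
At end of tick 2: ['P2', 'P1', '-', '-']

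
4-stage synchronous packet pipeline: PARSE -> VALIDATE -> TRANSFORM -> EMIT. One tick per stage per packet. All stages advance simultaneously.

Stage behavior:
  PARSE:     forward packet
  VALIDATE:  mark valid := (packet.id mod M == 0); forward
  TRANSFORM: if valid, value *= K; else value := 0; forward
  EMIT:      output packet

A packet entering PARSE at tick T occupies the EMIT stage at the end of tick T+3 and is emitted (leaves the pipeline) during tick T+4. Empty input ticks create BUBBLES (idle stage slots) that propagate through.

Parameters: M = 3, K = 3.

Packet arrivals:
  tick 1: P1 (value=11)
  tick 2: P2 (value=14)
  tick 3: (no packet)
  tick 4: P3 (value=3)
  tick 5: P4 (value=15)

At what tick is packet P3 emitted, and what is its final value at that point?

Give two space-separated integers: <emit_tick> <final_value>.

Answer: 8 9

Derivation:
Tick 1: [PARSE:P1(v=11,ok=F), VALIDATE:-, TRANSFORM:-, EMIT:-] out:-; in:P1
Tick 2: [PARSE:P2(v=14,ok=F), VALIDATE:P1(v=11,ok=F), TRANSFORM:-, EMIT:-] out:-; in:P2
Tick 3: [PARSE:-, VALIDATE:P2(v=14,ok=F), TRANSFORM:P1(v=0,ok=F), EMIT:-] out:-; in:-
Tick 4: [PARSE:P3(v=3,ok=F), VALIDATE:-, TRANSFORM:P2(v=0,ok=F), EMIT:P1(v=0,ok=F)] out:-; in:P3
Tick 5: [PARSE:P4(v=15,ok=F), VALIDATE:P3(v=3,ok=T), TRANSFORM:-, EMIT:P2(v=0,ok=F)] out:P1(v=0); in:P4
Tick 6: [PARSE:-, VALIDATE:P4(v=15,ok=F), TRANSFORM:P3(v=9,ok=T), EMIT:-] out:P2(v=0); in:-
Tick 7: [PARSE:-, VALIDATE:-, TRANSFORM:P4(v=0,ok=F), EMIT:P3(v=9,ok=T)] out:-; in:-
Tick 8: [PARSE:-, VALIDATE:-, TRANSFORM:-, EMIT:P4(v=0,ok=F)] out:P3(v=9); in:-
Tick 9: [PARSE:-, VALIDATE:-, TRANSFORM:-, EMIT:-] out:P4(v=0); in:-
P3: arrives tick 4, valid=True (id=3, id%3=0), emit tick 8, final value 9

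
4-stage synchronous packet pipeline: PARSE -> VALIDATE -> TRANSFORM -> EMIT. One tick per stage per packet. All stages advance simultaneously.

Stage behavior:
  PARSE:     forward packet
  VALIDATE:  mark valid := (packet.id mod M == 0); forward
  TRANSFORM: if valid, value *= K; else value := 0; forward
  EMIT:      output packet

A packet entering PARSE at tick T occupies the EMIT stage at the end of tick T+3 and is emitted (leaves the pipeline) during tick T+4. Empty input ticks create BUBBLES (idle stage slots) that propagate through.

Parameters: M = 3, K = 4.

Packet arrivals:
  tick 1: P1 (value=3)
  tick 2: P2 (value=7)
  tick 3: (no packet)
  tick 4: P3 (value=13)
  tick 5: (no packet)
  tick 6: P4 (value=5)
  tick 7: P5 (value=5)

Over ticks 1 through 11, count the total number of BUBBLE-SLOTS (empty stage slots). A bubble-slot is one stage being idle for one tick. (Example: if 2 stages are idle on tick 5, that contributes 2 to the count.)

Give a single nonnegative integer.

Answer: 24

Derivation:
Tick 1: [PARSE:P1(v=3,ok=F), VALIDATE:-, TRANSFORM:-, EMIT:-] out:-; bubbles=3
Tick 2: [PARSE:P2(v=7,ok=F), VALIDATE:P1(v=3,ok=F), TRANSFORM:-, EMIT:-] out:-; bubbles=2
Tick 3: [PARSE:-, VALIDATE:P2(v=7,ok=F), TRANSFORM:P1(v=0,ok=F), EMIT:-] out:-; bubbles=2
Tick 4: [PARSE:P3(v=13,ok=F), VALIDATE:-, TRANSFORM:P2(v=0,ok=F), EMIT:P1(v=0,ok=F)] out:-; bubbles=1
Tick 5: [PARSE:-, VALIDATE:P3(v=13,ok=T), TRANSFORM:-, EMIT:P2(v=0,ok=F)] out:P1(v=0); bubbles=2
Tick 6: [PARSE:P4(v=5,ok=F), VALIDATE:-, TRANSFORM:P3(v=52,ok=T), EMIT:-] out:P2(v=0); bubbles=2
Tick 7: [PARSE:P5(v=5,ok=F), VALIDATE:P4(v=5,ok=F), TRANSFORM:-, EMIT:P3(v=52,ok=T)] out:-; bubbles=1
Tick 8: [PARSE:-, VALIDATE:P5(v=5,ok=F), TRANSFORM:P4(v=0,ok=F), EMIT:-] out:P3(v=52); bubbles=2
Tick 9: [PARSE:-, VALIDATE:-, TRANSFORM:P5(v=0,ok=F), EMIT:P4(v=0,ok=F)] out:-; bubbles=2
Tick 10: [PARSE:-, VALIDATE:-, TRANSFORM:-, EMIT:P5(v=0,ok=F)] out:P4(v=0); bubbles=3
Tick 11: [PARSE:-, VALIDATE:-, TRANSFORM:-, EMIT:-] out:P5(v=0); bubbles=4
Total bubble-slots: 24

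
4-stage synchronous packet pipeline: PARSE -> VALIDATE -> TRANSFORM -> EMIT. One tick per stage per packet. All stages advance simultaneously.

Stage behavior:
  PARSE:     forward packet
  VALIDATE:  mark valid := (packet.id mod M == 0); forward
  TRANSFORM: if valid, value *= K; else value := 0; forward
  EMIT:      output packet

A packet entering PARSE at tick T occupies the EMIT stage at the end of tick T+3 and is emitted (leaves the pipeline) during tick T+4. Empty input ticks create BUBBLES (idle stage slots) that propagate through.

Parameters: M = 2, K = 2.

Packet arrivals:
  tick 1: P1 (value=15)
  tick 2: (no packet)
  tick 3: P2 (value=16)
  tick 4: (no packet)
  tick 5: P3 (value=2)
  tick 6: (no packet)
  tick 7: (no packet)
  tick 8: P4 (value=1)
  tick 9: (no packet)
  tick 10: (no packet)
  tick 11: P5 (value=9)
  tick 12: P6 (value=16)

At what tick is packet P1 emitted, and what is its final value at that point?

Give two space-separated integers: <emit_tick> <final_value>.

Answer: 5 0

Derivation:
Tick 1: [PARSE:P1(v=15,ok=F), VALIDATE:-, TRANSFORM:-, EMIT:-] out:-; in:P1
Tick 2: [PARSE:-, VALIDATE:P1(v=15,ok=F), TRANSFORM:-, EMIT:-] out:-; in:-
Tick 3: [PARSE:P2(v=16,ok=F), VALIDATE:-, TRANSFORM:P1(v=0,ok=F), EMIT:-] out:-; in:P2
Tick 4: [PARSE:-, VALIDATE:P2(v=16,ok=T), TRANSFORM:-, EMIT:P1(v=0,ok=F)] out:-; in:-
Tick 5: [PARSE:P3(v=2,ok=F), VALIDATE:-, TRANSFORM:P2(v=32,ok=T), EMIT:-] out:P1(v=0); in:P3
Tick 6: [PARSE:-, VALIDATE:P3(v=2,ok=F), TRANSFORM:-, EMIT:P2(v=32,ok=T)] out:-; in:-
Tick 7: [PARSE:-, VALIDATE:-, TRANSFORM:P3(v=0,ok=F), EMIT:-] out:P2(v=32); in:-
Tick 8: [PARSE:P4(v=1,ok=F), VALIDATE:-, TRANSFORM:-, EMIT:P3(v=0,ok=F)] out:-; in:P4
Tick 9: [PARSE:-, VALIDATE:P4(v=1,ok=T), TRANSFORM:-, EMIT:-] out:P3(v=0); in:-
Tick 10: [PARSE:-, VALIDATE:-, TRANSFORM:P4(v=2,ok=T), EMIT:-] out:-; in:-
Tick 11: [PARSE:P5(v=9,ok=F), VALIDATE:-, TRANSFORM:-, EMIT:P4(v=2,ok=T)] out:-; in:P5
Tick 12: [PARSE:P6(v=16,ok=F), VALIDATE:P5(v=9,ok=F), TRANSFORM:-, EMIT:-] out:P4(v=2); in:P6
Tick 13: [PARSE:-, VALIDATE:P6(v=16,ok=T), TRANSFORM:P5(v=0,ok=F), EMIT:-] out:-; in:-
Tick 14: [PARSE:-, VALIDATE:-, TRANSFORM:P6(v=32,ok=T), EMIT:P5(v=0,ok=F)] out:-; in:-
Tick 15: [PARSE:-, VALIDATE:-, TRANSFORM:-, EMIT:P6(v=32,ok=T)] out:P5(v=0); in:-
Tick 16: [PARSE:-, VALIDATE:-, TRANSFORM:-, EMIT:-] out:P6(v=32); in:-
P1: arrives tick 1, valid=False (id=1, id%2=1), emit tick 5, final value 0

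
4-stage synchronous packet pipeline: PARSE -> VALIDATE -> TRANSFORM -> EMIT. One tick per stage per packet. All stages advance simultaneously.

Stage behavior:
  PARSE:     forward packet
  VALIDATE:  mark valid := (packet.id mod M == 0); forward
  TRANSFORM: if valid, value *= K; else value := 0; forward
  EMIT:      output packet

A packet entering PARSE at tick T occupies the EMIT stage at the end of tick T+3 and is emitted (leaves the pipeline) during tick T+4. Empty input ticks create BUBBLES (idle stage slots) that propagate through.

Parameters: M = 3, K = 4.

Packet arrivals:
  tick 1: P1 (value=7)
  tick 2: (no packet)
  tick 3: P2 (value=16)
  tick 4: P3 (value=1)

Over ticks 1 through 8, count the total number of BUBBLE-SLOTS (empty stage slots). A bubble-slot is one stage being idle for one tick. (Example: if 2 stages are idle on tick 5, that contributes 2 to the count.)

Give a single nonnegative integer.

Answer: 20

Derivation:
Tick 1: [PARSE:P1(v=7,ok=F), VALIDATE:-, TRANSFORM:-, EMIT:-] out:-; bubbles=3
Tick 2: [PARSE:-, VALIDATE:P1(v=7,ok=F), TRANSFORM:-, EMIT:-] out:-; bubbles=3
Tick 3: [PARSE:P2(v=16,ok=F), VALIDATE:-, TRANSFORM:P1(v=0,ok=F), EMIT:-] out:-; bubbles=2
Tick 4: [PARSE:P3(v=1,ok=F), VALIDATE:P2(v=16,ok=F), TRANSFORM:-, EMIT:P1(v=0,ok=F)] out:-; bubbles=1
Tick 5: [PARSE:-, VALIDATE:P3(v=1,ok=T), TRANSFORM:P2(v=0,ok=F), EMIT:-] out:P1(v=0); bubbles=2
Tick 6: [PARSE:-, VALIDATE:-, TRANSFORM:P3(v=4,ok=T), EMIT:P2(v=0,ok=F)] out:-; bubbles=2
Tick 7: [PARSE:-, VALIDATE:-, TRANSFORM:-, EMIT:P3(v=4,ok=T)] out:P2(v=0); bubbles=3
Tick 8: [PARSE:-, VALIDATE:-, TRANSFORM:-, EMIT:-] out:P3(v=4); bubbles=4
Total bubble-slots: 20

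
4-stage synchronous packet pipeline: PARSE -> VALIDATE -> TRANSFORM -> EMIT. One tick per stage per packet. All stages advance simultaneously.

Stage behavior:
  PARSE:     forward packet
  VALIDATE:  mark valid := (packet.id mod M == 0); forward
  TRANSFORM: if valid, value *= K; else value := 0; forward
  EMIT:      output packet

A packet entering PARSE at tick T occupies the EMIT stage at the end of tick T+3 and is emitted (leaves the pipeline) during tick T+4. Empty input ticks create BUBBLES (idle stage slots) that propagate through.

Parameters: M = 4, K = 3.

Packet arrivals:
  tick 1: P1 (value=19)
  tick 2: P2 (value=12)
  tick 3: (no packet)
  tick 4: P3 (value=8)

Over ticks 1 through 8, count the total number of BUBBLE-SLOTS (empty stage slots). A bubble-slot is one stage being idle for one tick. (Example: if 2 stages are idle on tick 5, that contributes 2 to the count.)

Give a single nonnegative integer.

Tick 1: [PARSE:P1(v=19,ok=F), VALIDATE:-, TRANSFORM:-, EMIT:-] out:-; bubbles=3
Tick 2: [PARSE:P2(v=12,ok=F), VALIDATE:P1(v=19,ok=F), TRANSFORM:-, EMIT:-] out:-; bubbles=2
Tick 3: [PARSE:-, VALIDATE:P2(v=12,ok=F), TRANSFORM:P1(v=0,ok=F), EMIT:-] out:-; bubbles=2
Tick 4: [PARSE:P3(v=8,ok=F), VALIDATE:-, TRANSFORM:P2(v=0,ok=F), EMIT:P1(v=0,ok=F)] out:-; bubbles=1
Tick 5: [PARSE:-, VALIDATE:P3(v=8,ok=F), TRANSFORM:-, EMIT:P2(v=0,ok=F)] out:P1(v=0); bubbles=2
Tick 6: [PARSE:-, VALIDATE:-, TRANSFORM:P3(v=0,ok=F), EMIT:-] out:P2(v=0); bubbles=3
Tick 7: [PARSE:-, VALIDATE:-, TRANSFORM:-, EMIT:P3(v=0,ok=F)] out:-; bubbles=3
Tick 8: [PARSE:-, VALIDATE:-, TRANSFORM:-, EMIT:-] out:P3(v=0); bubbles=4
Total bubble-slots: 20

Answer: 20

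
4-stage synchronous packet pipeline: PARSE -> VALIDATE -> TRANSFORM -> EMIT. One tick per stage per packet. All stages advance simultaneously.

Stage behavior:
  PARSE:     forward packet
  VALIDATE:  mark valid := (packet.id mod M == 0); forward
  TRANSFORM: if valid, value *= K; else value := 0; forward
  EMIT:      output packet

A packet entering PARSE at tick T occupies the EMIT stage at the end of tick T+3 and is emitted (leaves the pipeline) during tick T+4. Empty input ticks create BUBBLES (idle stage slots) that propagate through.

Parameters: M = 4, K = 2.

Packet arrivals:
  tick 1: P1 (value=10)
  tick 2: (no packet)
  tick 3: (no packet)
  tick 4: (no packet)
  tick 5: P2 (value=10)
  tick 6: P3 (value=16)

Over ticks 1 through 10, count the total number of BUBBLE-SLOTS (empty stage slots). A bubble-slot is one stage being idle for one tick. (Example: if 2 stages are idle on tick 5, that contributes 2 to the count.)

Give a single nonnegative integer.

Answer: 28

Derivation:
Tick 1: [PARSE:P1(v=10,ok=F), VALIDATE:-, TRANSFORM:-, EMIT:-] out:-; bubbles=3
Tick 2: [PARSE:-, VALIDATE:P1(v=10,ok=F), TRANSFORM:-, EMIT:-] out:-; bubbles=3
Tick 3: [PARSE:-, VALIDATE:-, TRANSFORM:P1(v=0,ok=F), EMIT:-] out:-; bubbles=3
Tick 4: [PARSE:-, VALIDATE:-, TRANSFORM:-, EMIT:P1(v=0,ok=F)] out:-; bubbles=3
Tick 5: [PARSE:P2(v=10,ok=F), VALIDATE:-, TRANSFORM:-, EMIT:-] out:P1(v=0); bubbles=3
Tick 6: [PARSE:P3(v=16,ok=F), VALIDATE:P2(v=10,ok=F), TRANSFORM:-, EMIT:-] out:-; bubbles=2
Tick 7: [PARSE:-, VALIDATE:P3(v=16,ok=F), TRANSFORM:P2(v=0,ok=F), EMIT:-] out:-; bubbles=2
Tick 8: [PARSE:-, VALIDATE:-, TRANSFORM:P3(v=0,ok=F), EMIT:P2(v=0,ok=F)] out:-; bubbles=2
Tick 9: [PARSE:-, VALIDATE:-, TRANSFORM:-, EMIT:P3(v=0,ok=F)] out:P2(v=0); bubbles=3
Tick 10: [PARSE:-, VALIDATE:-, TRANSFORM:-, EMIT:-] out:P3(v=0); bubbles=4
Total bubble-slots: 28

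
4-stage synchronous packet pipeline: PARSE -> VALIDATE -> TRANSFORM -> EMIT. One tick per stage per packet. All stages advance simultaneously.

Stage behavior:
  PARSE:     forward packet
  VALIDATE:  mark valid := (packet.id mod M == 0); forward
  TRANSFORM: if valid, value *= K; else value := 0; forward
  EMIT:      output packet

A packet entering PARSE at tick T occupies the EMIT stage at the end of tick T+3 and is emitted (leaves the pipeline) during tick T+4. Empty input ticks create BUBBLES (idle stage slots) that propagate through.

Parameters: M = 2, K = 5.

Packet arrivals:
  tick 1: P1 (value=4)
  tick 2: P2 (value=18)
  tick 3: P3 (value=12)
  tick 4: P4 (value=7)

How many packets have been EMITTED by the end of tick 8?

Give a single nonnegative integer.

Answer: 4

Derivation:
Tick 1: [PARSE:P1(v=4,ok=F), VALIDATE:-, TRANSFORM:-, EMIT:-] out:-; in:P1
Tick 2: [PARSE:P2(v=18,ok=F), VALIDATE:P1(v=4,ok=F), TRANSFORM:-, EMIT:-] out:-; in:P2
Tick 3: [PARSE:P3(v=12,ok=F), VALIDATE:P2(v=18,ok=T), TRANSFORM:P1(v=0,ok=F), EMIT:-] out:-; in:P3
Tick 4: [PARSE:P4(v=7,ok=F), VALIDATE:P3(v=12,ok=F), TRANSFORM:P2(v=90,ok=T), EMIT:P1(v=0,ok=F)] out:-; in:P4
Tick 5: [PARSE:-, VALIDATE:P4(v=7,ok=T), TRANSFORM:P3(v=0,ok=F), EMIT:P2(v=90,ok=T)] out:P1(v=0); in:-
Tick 6: [PARSE:-, VALIDATE:-, TRANSFORM:P4(v=35,ok=T), EMIT:P3(v=0,ok=F)] out:P2(v=90); in:-
Tick 7: [PARSE:-, VALIDATE:-, TRANSFORM:-, EMIT:P4(v=35,ok=T)] out:P3(v=0); in:-
Tick 8: [PARSE:-, VALIDATE:-, TRANSFORM:-, EMIT:-] out:P4(v=35); in:-
Emitted by tick 8: ['P1', 'P2', 'P3', 'P4']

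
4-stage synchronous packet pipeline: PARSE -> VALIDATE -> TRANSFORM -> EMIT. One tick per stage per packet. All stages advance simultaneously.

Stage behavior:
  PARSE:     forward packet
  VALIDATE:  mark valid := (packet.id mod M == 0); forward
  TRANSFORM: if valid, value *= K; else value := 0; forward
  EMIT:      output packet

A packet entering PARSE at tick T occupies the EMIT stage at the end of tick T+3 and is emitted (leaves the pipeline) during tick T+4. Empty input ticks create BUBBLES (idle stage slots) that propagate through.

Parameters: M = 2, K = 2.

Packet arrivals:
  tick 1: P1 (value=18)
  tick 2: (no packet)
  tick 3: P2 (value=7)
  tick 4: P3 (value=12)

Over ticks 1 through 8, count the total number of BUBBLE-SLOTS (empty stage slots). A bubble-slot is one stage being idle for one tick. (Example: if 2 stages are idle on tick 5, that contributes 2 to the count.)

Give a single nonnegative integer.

Answer: 20

Derivation:
Tick 1: [PARSE:P1(v=18,ok=F), VALIDATE:-, TRANSFORM:-, EMIT:-] out:-; bubbles=3
Tick 2: [PARSE:-, VALIDATE:P1(v=18,ok=F), TRANSFORM:-, EMIT:-] out:-; bubbles=3
Tick 3: [PARSE:P2(v=7,ok=F), VALIDATE:-, TRANSFORM:P1(v=0,ok=F), EMIT:-] out:-; bubbles=2
Tick 4: [PARSE:P3(v=12,ok=F), VALIDATE:P2(v=7,ok=T), TRANSFORM:-, EMIT:P1(v=0,ok=F)] out:-; bubbles=1
Tick 5: [PARSE:-, VALIDATE:P3(v=12,ok=F), TRANSFORM:P2(v=14,ok=T), EMIT:-] out:P1(v=0); bubbles=2
Tick 6: [PARSE:-, VALIDATE:-, TRANSFORM:P3(v=0,ok=F), EMIT:P2(v=14,ok=T)] out:-; bubbles=2
Tick 7: [PARSE:-, VALIDATE:-, TRANSFORM:-, EMIT:P3(v=0,ok=F)] out:P2(v=14); bubbles=3
Tick 8: [PARSE:-, VALIDATE:-, TRANSFORM:-, EMIT:-] out:P3(v=0); bubbles=4
Total bubble-slots: 20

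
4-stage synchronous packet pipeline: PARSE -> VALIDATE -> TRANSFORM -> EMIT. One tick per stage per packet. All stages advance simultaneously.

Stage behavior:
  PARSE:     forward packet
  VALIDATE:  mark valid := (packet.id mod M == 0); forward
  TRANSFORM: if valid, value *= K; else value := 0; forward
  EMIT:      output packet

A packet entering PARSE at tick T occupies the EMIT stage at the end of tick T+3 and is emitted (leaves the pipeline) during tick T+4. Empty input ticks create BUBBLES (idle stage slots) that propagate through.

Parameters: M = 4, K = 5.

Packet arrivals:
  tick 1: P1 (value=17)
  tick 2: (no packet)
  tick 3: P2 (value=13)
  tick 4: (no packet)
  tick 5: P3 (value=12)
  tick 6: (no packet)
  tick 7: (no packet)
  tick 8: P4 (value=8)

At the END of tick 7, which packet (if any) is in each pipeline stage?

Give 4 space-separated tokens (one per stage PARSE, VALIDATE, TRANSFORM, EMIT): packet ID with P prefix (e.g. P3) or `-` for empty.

Answer: - - P3 -

Derivation:
Tick 1: [PARSE:P1(v=17,ok=F), VALIDATE:-, TRANSFORM:-, EMIT:-] out:-; in:P1
Tick 2: [PARSE:-, VALIDATE:P1(v=17,ok=F), TRANSFORM:-, EMIT:-] out:-; in:-
Tick 3: [PARSE:P2(v=13,ok=F), VALIDATE:-, TRANSFORM:P1(v=0,ok=F), EMIT:-] out:-; in:P2
Tick 4: [PARSE:-, VALIDATE:P2(v=13,ok=F), TRANSFORM:-, EMIT:P1(v=0,ok=F)] out:-; in:-
Tick 5: [PARSE:P3(v=12,ok=F), VALIDATE:-, TRANSFORM:P2(v=0,ok=F), EMIT:-] out:P1(v=0); in:P3
Tick 6: [PARSE:-, VALIDATE:P3(v=12,ok=F), TRANSFORM:-, EMIT:P2(v=0,ok=F)] out:-; in:-
Tick 7: [PARSE:-, VALIDATE:-, TRANSFORM:P3(v=0,ok=F), EMIT:-] out:P2(v=0); in:-
At end of tick 7: ['-', '-', 'P3', '-']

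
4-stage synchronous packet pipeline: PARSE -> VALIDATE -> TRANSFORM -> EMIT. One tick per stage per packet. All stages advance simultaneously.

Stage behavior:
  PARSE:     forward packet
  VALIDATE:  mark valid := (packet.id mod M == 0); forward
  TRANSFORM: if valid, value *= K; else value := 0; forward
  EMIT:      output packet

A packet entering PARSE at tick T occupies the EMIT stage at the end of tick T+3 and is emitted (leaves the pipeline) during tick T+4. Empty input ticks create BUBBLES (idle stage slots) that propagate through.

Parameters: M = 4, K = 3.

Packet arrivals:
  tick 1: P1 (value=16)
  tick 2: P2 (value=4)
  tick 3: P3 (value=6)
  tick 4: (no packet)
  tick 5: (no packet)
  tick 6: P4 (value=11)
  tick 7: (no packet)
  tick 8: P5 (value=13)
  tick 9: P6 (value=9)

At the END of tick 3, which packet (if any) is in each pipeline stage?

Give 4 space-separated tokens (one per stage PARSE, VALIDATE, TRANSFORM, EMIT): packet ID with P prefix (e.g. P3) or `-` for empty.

Tick 1: [PARSE:P1(v=16,ok=F), VALIDATE:-, TRANSFORM:-, EMIT:-] out:-; in:P1
Tick 2: [PARSE:P2(v=4,ok=F), VALIDATE:P1(v=16,ok=F), TRANSFORM:-, EMIT:-] out:-; in:P2
Tick 3: [PARSE:P3(v=6,ok=F), VALIDATE:P2(v=4,ok=F), TRANSFORM:P1(v=0,ok=F), EMIT:-] out:-; in:P3
At end of tick 3: ['P3', 'P2', 'P1', '-']

Answer: P3 P2 P1 -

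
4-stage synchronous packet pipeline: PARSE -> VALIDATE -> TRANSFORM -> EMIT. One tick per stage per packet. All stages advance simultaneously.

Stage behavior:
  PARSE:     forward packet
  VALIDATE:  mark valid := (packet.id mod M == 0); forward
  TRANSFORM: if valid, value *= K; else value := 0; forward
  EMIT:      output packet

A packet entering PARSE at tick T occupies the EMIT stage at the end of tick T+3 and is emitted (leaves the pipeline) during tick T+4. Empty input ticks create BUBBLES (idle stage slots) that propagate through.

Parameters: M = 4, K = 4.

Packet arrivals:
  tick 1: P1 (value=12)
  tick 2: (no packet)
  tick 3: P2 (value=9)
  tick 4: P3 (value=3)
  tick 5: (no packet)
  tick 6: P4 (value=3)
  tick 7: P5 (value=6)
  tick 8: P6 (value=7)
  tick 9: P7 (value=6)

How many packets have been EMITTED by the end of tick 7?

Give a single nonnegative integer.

Tick 1: [PARSE:P1(v=12,ok=F), VALIDATE:-, TRANSFORM:-, EMIT:-] out:-; in:P1
Tick 2: [PARSE:-, VALIDATE:P1(v=12,ok=F), TRANSFORM:-, EMIT:-] out:-; in:-
Tick 3: [PARSE:P2(v=9,ok=F), VALIDATE:-, TRANSFORM:P1(v=0,ok=F), EMIT:-] out:-; in:P2
Tick 4: [PARSE:P3(v=3,ok=F), VALIDATE:P2(v=9,ok=F), TRANSFORM:-, EMIT:P1(v=0,ok=F)] out:-; in:P3
Tick 5: [PARSE:-, VALIDATE:P3(v=3,ok=F), TRANSFORM:P2(v=0,ok=F), EMIT:-] out:P1(v=0); in:-
Tick 6: [PARSE:P4(v=3,ok=F), VALIDATE:-, TRANSFORM:P3(v=0,ok=F), EMIT:P2(v=0,ok=F)] out:-; in:P4
Tick 7: [PARSE:P5(v=6,ok=F), VALIDATE:P4(v=3,ok=T), TRANSFORM:-, EMIT:P3(v=0,ok=F)] out:P2(v=0); in:P5
Emitted by tick 7: ['P1', 'P2']

Answer: 2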